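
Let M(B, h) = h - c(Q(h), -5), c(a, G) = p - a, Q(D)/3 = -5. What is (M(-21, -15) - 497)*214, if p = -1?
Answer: -112564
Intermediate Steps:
Q(D) = -15 (Q(D) = 3*(-5) = -15)
c(a, G) = -1 - a
M(B, h) = -14 + h (M(B, h) = h - (-1 - 1*(-15)) = h - (-1 + 15) = h - 1*14 = h - 14 = -14 + h)
(M(-21, -15) - 497)*214 = ((-14 - 15) - 497)*214 = (-29 - 497)*214 = -526*214 = -112564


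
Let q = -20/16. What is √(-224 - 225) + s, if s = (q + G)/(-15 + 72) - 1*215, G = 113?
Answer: -16191/76 + I*√449 ≈ -213.04 + 21.19*I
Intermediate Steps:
q = -5/4 (q = -20*1/16 = -5/4 ≈ -1.2500)
s = -16191/76 (s = (-5/4 + 113)/(-15 + 72) - 1*215 = (447/4)/57 - 215 = (447/4)*(1/57) - 215 = 149/76 - 215 = -16191/76 ≈ -213.04)
√(-224 - 225) + s = √(-224 - 225) - 16191/76 = √(-449) - 16191/76 = I*√449 - 16191/76 = -16191/76 + I*√449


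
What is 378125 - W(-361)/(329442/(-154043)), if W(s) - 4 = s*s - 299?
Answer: 24099975228/54907 ≈ 4.3892e+5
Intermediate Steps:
W(s) = -295 + s² (W(s) = 4 + (s*s - 299) = 4 + (s² - 299) = 4 + (-299 + s²) = -295 + s²)
378125 - W(-361)/(329442/(-154043)) = 378125 - (-295 + (-361)²)/(329442/(-154043)) = 378125 - (-295 + 130321)/(329442*(-1/154043)) = 378125 - 130026/(-329442/154043) = 378125 - 130026*(-154043)/329442 = 378125 - 1*(-3338265853/54907) = 378125 + 3338265853/54907 = 24099975228/54907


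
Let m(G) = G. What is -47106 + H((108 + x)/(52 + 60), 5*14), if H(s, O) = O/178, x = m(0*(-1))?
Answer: -4192399/89 ≈ -47106.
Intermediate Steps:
x = 0 (x = 0*(-1) = 0)
H(s, O) = O/178 (H(s, O) = O*(1/178) = O/178)
-47106 + H((108 + x)/(52 + 60), 5*14) = -47106 + (5*14)/178 = -47106 + (1/178)*70 = -47106 + 35/89 = -4192399/89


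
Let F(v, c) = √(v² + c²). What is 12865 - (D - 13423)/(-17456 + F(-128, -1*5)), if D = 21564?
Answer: 3920050064151/304695527 + 8141*√16409/304695527 ≈ 12865.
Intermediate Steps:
F(v, c) = √(c² + v²)
12865 - (D - 13423)/(-17456 + F(-128, -1*5)) = 12865 - (21564 - 13423)/(-17456 + √((-1*5)² + (-128)²)) = 12865 - 8141/(-17456 + √((-5)² + 16384)) = 12865 - 8141/(-17456 + √(25 + 16384)) = 12865 - 8141/(-17456 + √16409)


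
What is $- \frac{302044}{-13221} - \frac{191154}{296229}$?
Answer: $\frac{28982315014}{1305481203} \approx 22.2$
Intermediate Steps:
$- \frac{302044}{-13221} - \frac{191154}{296229} = \left(-302044\right) \left(- \frac{1}{13221}\right) - \frac{63718}{98743} = \frac{302044}{13221} - \frac{63718}{98743} = \frac{28982315014}{1305481203}$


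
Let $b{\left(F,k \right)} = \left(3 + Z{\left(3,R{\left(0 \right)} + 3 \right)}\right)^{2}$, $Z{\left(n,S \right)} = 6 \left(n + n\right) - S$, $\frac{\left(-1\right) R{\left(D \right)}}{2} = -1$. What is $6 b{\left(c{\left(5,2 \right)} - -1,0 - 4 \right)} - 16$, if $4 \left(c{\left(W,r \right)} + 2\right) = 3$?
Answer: $6920$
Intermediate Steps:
$c{\left(W,r \right)} = - \frac{5}{4}$ ($c{\left(W,r \right)} = -2 + \frac{1}{4} \cdot 3 = -2 + \frac{3}{4} = - \frac{5}{4}$)
$R{\left(D \right)} = 2$ ($R{\left(D \right)} = \left(-2\right) \left(-1\right) = 2$)
$Z{\left(n,S \right)} = - S + 12 n$ ($Z{\left(n,S \right)} = 6 \cdot 2 n - S = 12 n - S = - S + 12 n$)
$b{\left(F,k \right)} = 1156$ ($b{\left(F,k \right)} = \left(3 + \left(- (2 + 3) + 12 \cdot 3\right)\right)^{2} = \left(3 + \left(\left(-1\right) 5 + 36\right)\right)^{2} = \left(3 + \left(-5 + 36\right)\right)^{2} = \left(3 + 31\right)^{2} = 34^{2} = 1156$)
$6 b{\left(c{\left(5,2 \right)} - -1,0 - 4 \right)} - 16 = 6 \cdot 1156 - 16 = 6936 - 16 = 6920$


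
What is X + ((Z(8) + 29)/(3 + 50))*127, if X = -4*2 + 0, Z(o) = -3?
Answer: 2878/53 ≈ 54.302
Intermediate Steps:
X = -8 (X = -8 + 0 = -8)
X + ((Z(8) + 29)/(3 + 50))*127 = -8 + ((-3 + 29)/(3 + 50))*127 = -8 + (26/53)*127 = -8 + 3302/53 = 2878/53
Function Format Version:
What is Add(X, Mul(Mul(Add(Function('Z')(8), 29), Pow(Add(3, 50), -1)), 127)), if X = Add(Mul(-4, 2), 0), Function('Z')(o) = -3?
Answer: Rational(2878, 53) ≈ 54.302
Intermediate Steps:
X = -8 (X = Add(-8, 0) = -8)
Add(X, Mul(Mul(Add(Function('Z')(8), 29), Pow(Add(3, 50), -1)), 127)) = Add(-8, Mul(Mul(Add(-3, 29), Pow(Add(3, 50), -1)), 127)) = Add(-8, Mul(Mul(26, Pow(53, -1)), 127)) = Add(-8, Mul(Mul(26, Rational(1, 53)), 127)) = Add(-8, Mul(Rational(26, 53), 127)) = Add(-8, Rational(3302, 53)) = Rational(2878, 53)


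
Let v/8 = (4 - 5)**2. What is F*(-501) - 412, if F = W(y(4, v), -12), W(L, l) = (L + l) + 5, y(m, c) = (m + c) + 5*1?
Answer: -5422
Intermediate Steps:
v = 8 (v = 8*(4 - 5)**2 = 8*(-1)**2 = 8*1 = 8)
y(m, c) = 5 + c + m (y(m, c) = (c + m) + 5 = 5 + c + m)
W(L, l) = 5 + L + l
F = 10 (F = 5 + (5 + 8 + 4) - 12 = 5 + 17 - 12 = 10)
F*(-501) - 412 = 10*(-501) - 412 = -5010 - 412 = -5422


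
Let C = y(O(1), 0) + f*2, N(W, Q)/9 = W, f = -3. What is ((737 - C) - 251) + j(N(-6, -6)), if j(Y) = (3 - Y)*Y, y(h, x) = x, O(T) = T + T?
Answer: -2586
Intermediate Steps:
O(T) = 2*T
N(W, Q) = 9*W
C = -6 (C = 0 - 3*2 = 0 - 6 = -6)
j(Y) = Y*(3 - Y)
((737 - C) - 251) + j(N(-6, -6)) = ((737 - 1*(-6)) - 251) + (9*(-6))*(3 - 9*(-6)) = ((737 + 6) - 251) - 54*(3 - 1*(-54)) = (743 - 251) - 54*(3 + 54) = 492 - 54*57 = 492 - 3078 = -2586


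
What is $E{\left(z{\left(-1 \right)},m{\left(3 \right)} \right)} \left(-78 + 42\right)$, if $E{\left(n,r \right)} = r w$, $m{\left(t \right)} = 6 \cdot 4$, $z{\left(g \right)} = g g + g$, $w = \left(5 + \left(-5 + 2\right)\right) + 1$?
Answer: $-2592$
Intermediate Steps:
$w = 3$ ($w = \left(5 - 3\right) + 1 = 2 + 1 = 3$)
$z{\left(g \right)} = g + g^{2}$ ($z{\left(g \right)} = g^{2} + g = g + g^{2}$)
$m{\left(t \right)} = 24$
$E{\left(n,r \right)} = 3 r$ ($E{\left(n,r \right)} = r 3 = 3 r$)
$E{\left(z{\left(-1 \right)},m{\left(3 \right)} \right)} \left(-78 + 42\right) = 3 \cdot 24 \left(-78 + 42\right) = 72 \left(-36\right) = -2592$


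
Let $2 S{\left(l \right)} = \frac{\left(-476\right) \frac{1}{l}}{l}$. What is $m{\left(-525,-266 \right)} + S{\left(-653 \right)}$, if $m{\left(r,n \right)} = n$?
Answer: $- \frac{113425032}{426409} \approx -266.0$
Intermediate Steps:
$S{\left(l \right)} = - \frac{238}{l^{2}}$ ($S{\left(l \right)} = \frac{- \frac{476}{l} \frac{1}{l}}{2} = \frac{\left(-476\right) \frac{1}{l^{2}}}{2} = - \frac{238}{l^{2}}$)
$m{\left(-525,-266 \right)} + S{\left(-653 \right)} = -266 - \frac{238}{426409} = - \frac{113425032}{426409}$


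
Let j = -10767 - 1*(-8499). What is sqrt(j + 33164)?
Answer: 4*sqrt(1931) ≈ 175.77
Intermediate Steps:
j = -2268 (j = -10767 + 8499 = -2268)
sqrt(j + 33164) = sqrt(-2268 + 33164) = sqrt(30896) = 4*sqrt(1931)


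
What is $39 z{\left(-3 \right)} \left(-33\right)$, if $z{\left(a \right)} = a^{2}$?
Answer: $-11583$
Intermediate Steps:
$39 z{\left(-3 \right)} \left(-33\right) = 39 \left(-3\right)^{2} \left(-33\right) = 39 \cdot 9 \left(-33\right) = 351 \left(-33\right) = -11583$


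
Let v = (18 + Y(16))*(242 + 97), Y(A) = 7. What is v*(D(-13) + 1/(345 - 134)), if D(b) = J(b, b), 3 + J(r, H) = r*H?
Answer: 296853825/211 ≈ 1.4069e+6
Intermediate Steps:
J(r, H) = -3 + H*r (J(r, H) = -3 + r*H = -3 + H*r)
D(b) = -3 + b² (D(b) = -3 + b*b = -3 + b²)
v = 8475 (v = (18 + 7)*(242 + 97) = 25*339 = 8475)
v*(D(-13) + 1/(345 - 134)) = 8475*((-3 + (-13)²) + 1/(345 - 134)) = 8475*((-3 + 169) + 1/211) = 8475*(166 + 1/211) = 8475*(35027/211) = 296853825/211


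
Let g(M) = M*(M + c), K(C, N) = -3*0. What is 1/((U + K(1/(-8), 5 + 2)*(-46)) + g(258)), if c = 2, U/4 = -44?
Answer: 1/66904 ≈ 1.4947e-5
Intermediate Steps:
U = -176 (U = 4*(-44) = -176)
K(C, N) = 0
g(M) = M*(2 + M) (g(M) = M*(M + 2) = M*(2 + M))
1/((U + K(1/(-8), 5 + 2)*(-46)) + g(258)) = 1/((-176 + 0*(-46)) + 258*(2 + 258)) = 1/((-176 + 0) + 258*260) = 1/(-176 + 67080) = 1/66904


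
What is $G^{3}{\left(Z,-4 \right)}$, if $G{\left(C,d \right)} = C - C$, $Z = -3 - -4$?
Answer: $0$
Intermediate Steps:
$Z = 1$ ($Z = -3 + 4 = 1$)
$G{\left(C,d \right)} = 0$
$G^{3}{\left(Z,-4 \right)} = 0^{3} = 0$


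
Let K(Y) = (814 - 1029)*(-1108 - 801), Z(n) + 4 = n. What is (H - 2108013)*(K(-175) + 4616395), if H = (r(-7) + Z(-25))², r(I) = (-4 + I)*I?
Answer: -10585041172470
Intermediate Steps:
Z(n) = -4 + n
r(I) = I*(-4 + I)
K(Y) = 410435 (K(Y) = -215*(-1909) = 410435)
H = 2304 (H = (-7*(-4 - 7) + (-4 - 25))² = (-7*(-11) - 29)² = (77 - 29)² = 48² = 2304)
(H - 2108013)*(K(-175) + 4616395) = (2304 - 2108013)*(410435 + 4616395) = -2105709*5026830 = -10585041172470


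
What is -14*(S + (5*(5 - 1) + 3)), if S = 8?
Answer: -434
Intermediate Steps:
-14*(S + (5*(5 - 1) + 3)) = -14*(8 + (5*(5 - 1) + 3)) = -14*(8 + (5*4 + 3)) = -14*(8 + (20 + 3)) = -14*(8 + 23) = -14*31 = -434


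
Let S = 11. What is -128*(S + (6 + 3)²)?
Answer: -11776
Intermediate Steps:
-128*(S + (6 + 3)²) = -128*(11 + (6 + 3)²) = -128*(11 + 9²) = -128*(11 + 81) = -128*92 = -11776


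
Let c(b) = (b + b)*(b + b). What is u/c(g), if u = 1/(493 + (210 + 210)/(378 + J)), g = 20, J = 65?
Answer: 443/350110400 ≈ 1.2653e-6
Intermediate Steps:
c(b) = 4*b² (c(b) = (2*b)*(2*b) = 4*b²)
u = 443/218819 (u = 1/(493 + (210 + 210)/(378 + 65)) = 1/(493 + 420/443) = 1/(218819/443) = 443/218819 ≈ 0.0020245)
u/c(g) = 443/(218819*((4*20²))) = 443/(218819*((4*400))) = (443/218819)/1600 = (443/218819)*(1/1600) = 443/350110400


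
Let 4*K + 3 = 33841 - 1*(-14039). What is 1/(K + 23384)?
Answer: 4/141413 ≈ 2.8286e-5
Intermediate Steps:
K = 47877/4 (K = -¾ + (33841 - 1*(-14039))/4 = -¾ + (33841 + 14039)/4 = -¾ + (¼)*47880 = -¾ + 11970 = 47877/4 ≈ 11969.)
1/(K + 23384) = 1/(47877/4 + 23384) = 1/(141413/4) = 4/141413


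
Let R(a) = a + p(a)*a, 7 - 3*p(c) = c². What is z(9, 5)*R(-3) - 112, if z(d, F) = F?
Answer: -117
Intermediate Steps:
p(c) = 7/3 - c²/3
R(a) = a + a*(7/3 - a²/3) (R(a) = a + (7/3 - a²/3)*a = a + a*(7/3 - a²/3))
z(9, 5)*R(-3) - 112 = 5*((⅓)*(-3)*(10 - 1*(-3)²)) - 112 = 5*((⅓)*(-3)*(10 - 1*9)) - 112 = 5*((⅓)*(-3)*(10 - 9)) - 112 = 5*((⅓)*(-3)*1) - 112 = 5*(-1) - 112 = -5 - 112 = -117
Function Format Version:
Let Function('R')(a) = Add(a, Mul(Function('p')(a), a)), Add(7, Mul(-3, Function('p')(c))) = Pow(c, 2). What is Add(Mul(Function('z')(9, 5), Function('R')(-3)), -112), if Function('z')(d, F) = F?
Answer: -117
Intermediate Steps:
Function('p')(c) = Add(Rational(7, 3), Mul(Rational(-1, 3), Pow(c, 2)))
Function('R')(a) = Add(a, Mul(a, Add(Rational(7, 3), Mul(Rational(-1, 3), Pow(a, 2))))) (Function('R')(a) = Add(a, Mul(Add(Rational(7, 3), Mul(Rational(-1, 3), Pow(a, 2))), a)) = Add(a, Mul(a, Add(Rational(7, 3), Mul(Rational(-1, 3), Pow(a, 2))))))
Add(Mul(Function('z')(9, 5), Function('R')(-3)), -112) = Add(Mul(5, Mul(Rational(1, 3), -3, Add(10, Mul(-1, Pow(-3, 2))))), -112) = Add(Mul(5, Mul(Rational(1, 3), -3, Add(10, Mul(-1, 9)))), -112) = Add(Mul(5, Mul(Rational(1, 3), -3, Add(10, -9))), -112) = Add(Mul(5, Mul(Rational(1, 3), -3, 1)), -112) = Add(Mul(5, -1), -112) = Add(-5, -112) = -117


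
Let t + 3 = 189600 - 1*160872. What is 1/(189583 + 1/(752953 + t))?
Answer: 781678/148192860275 ≈ 5.2747e-6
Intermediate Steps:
t = 28725 (t = -3 + (189600 - 1*160872) = -3 + (189600 - 160872) = -3 + 28728 = 28725)
1/(189583 + 1/(752953 + t)) = 1/(189583 + 1/(752953 + 28725)) = 1/(189583 + 1/781678) = 1/(148192860275/781678) = 781678/148192860275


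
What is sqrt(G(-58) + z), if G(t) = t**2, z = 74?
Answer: 3*sqrt(382) ≈ 58.634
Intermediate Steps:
sqrt(G(-58) + z) = sqrt((-58)**2 + 74) = sqrt(3364 + 74) = sqrt(3438) = 3*sqrt(382)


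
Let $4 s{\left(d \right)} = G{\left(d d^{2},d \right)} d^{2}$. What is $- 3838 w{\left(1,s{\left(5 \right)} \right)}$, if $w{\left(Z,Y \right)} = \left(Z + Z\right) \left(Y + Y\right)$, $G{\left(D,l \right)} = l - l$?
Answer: $0$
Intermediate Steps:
$G{\left(D,l \right)} = 0$
$s{\left(d \right)} = 0$ ($s{\left(d \right)} = \frac{0 d^{2}}{4} = \frac{1}{4} \cdot 0 = 0$)
$w{\left(Z,Y \right)} = 4 Y Z$ ($w{\left(Z,Y \right)} = 2 Z 2 Y = 4 Y Z$)
$- 3838 w{\left(1,s{\left(5 \right)} \right)} = - 3838 \cdot 4 \cdot 0 \cdot 1 = \left(-3838\right) 0 = 0$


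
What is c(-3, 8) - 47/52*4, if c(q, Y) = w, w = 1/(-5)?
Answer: -248/65 ≈ -3.8154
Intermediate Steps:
w = -⅕ (w = 1*(-⅕) = -⅕ ≈ -0.20000)
c(q, Y) = -⅕
c(-3, 8) - 47/52*4 = -⅕ - 47/52*4 = -⅕ - 47/13 = -248/65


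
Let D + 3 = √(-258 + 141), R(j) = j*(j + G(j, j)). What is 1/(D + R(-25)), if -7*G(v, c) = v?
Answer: 8701/4637058 - 49*I*√13/4637058 ≈ 0.0018764 - 3.81e-5*I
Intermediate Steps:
G(v, c) = -v/7
R(j) = 6*j²/7 (R(j) = j*(j - j/7) = j*(6*j/7) = 6*j²/7)
D = -3 + 3*I*√13 (D = -3 + √(-258 + 141) = -3 + √(-117) = -3 + 3*I*√13 ≈ -3.0 + 10.817*I)
1/(D + R(-25)) = 1/((-3 + 3*I*√13) + (6/7)*(-25)²) = 1/((-3 + 3*I*√13) + (6/7)*625) = 1/((-3 + 3*I*√13) + 3750/7) = 1/(3729/7 + 3*I*√13)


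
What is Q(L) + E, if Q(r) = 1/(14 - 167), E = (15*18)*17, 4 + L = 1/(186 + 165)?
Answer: 702269/153 ≈ 4590.0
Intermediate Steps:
L = -1403/351 (L = -4 + 1/(186 + 165) = -4 + 1/351 = -1403/351 ≈ -3.9972)
E = 4590 (E = 270*17 = 4590)
Q(r) = -1/153 (Q(r) = 1/(-153) = -1/153)
Q(L) + E = -1/153 + 4590 = 702269/153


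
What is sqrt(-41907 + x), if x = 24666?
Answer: I*sqrt(17241) ≈ 131.3*I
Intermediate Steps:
sqrt(-41907 + x) = sqrt(-41907 + 24666) = sqrt(-17241) = I*sqrt(17241)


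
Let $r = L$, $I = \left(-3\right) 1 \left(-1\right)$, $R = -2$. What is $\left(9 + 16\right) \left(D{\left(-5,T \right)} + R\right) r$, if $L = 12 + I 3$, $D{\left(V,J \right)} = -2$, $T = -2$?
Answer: $-2100$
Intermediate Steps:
$I = 3$ ($I = \left(-3\right) \left(-1\right) = 3$)
$L = 21$ ($L = 12 + 3 \cdot 3 = 12 + 9 = 21$)
$r = 21$
$\left(9 + 16\right) \left(D{\left(-5,T \right)} + R\right) r = \left(9 + 16\right) \left(-2 - 2\right) 21 = 25 \left(-4\right) 21 = \left(-100\right) 21 = -2100$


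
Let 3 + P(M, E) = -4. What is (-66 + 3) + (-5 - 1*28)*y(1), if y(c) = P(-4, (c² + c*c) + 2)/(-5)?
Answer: -546/5 ≈ -109.20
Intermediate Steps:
P(M, E) = -7 (P(M, E) = -3 - 4 = -7)
y(c) = 7/5 (y(c) = -7/(-5) = -7*(-⅕) = 7/5)
(-66 + 3) + (-5 - 1*28)*y(1) = (-66 + 3) + (-5 - 1*28)*(7/5) = -63 + (-5 - 28)*(7/5) = -63 - 33*7/5 = -63 - 231/5 = -546/5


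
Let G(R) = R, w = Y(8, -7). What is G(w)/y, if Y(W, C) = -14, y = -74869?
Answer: 14/74869 ≈ 0.00018699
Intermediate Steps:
w = -14
G(w)/y = -14/(-74869) = -14*(-1/74869) = 14/74869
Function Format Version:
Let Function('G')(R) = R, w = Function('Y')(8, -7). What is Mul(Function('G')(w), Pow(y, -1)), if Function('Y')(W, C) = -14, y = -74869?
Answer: Rational(14, 74869) ≈ 0.00018699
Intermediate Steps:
w = -14
Mul(Function('G')(w), Pow(y, -1)) = Mul(-14, Pow(-74869, -1)) = Mul(-14, Rational(-1, 74869)) = Rational(14, 74869)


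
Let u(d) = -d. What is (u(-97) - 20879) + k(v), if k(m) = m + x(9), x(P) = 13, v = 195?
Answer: -20574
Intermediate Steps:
k(m) = 13 + m (k(m) = m + 13 = 13 + m)
(u(-97) - 20879) + k(v) = (-1*(-97) - 20879) + (13 + 195) = (97 - 20879) + 208 = -20782 + 208 = -20574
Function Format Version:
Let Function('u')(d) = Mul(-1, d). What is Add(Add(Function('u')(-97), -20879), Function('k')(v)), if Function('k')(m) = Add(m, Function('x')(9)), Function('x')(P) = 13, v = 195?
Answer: -20574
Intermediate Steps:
Function('k')(m) = Add(13, m) (Function('k')(m) = Add(m, 13) = Add(13, m))
Add(Add(Function('u')(-97), -20879), Function('k')(v)) = Add(Add(Mul(-1, -97), -20879), Add(13, 195)) = Add(Add(97, -20879), 208) = Add(-20782, 208) = -20574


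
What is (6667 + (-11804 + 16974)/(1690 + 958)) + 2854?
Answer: 12608389/1324 ≈ 9523.0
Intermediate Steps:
(6667 + (-11804 + 16974)/(1690 + 958)) + 2854 = (6667 + 5170/2648) + 2854 = (6667 + 5170*(1/2648)) + 2854 = (6667 + 2585/1324) + 2854 = 8829693/1324 + 2854 = 12608389/1324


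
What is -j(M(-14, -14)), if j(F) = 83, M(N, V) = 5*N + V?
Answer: -83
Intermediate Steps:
M(N, V) = V + 5*N
-j(M(-14, -14)) = -1*83 = -83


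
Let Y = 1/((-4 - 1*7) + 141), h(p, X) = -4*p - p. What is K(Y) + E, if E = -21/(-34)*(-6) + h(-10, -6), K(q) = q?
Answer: 102327/2210 ≈ 46.302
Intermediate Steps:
h(p, X) = -5*p
Y = 1/130 (Y = 1/((-4 - 7) + 141) = 1/(-11 + 141) = 1/130 ≈ 0.0076923)
E = 787/17 (E = -21/(-34)*(-6) - 5*(-10) = -21*(-1/34)*(-6) + 50 = (21/34)*(-6) + 50 = -63/17 + 50 = 787/17 ≈ 46.294)
K(Y) + E = 1/130 + 787/17 = 102327/2210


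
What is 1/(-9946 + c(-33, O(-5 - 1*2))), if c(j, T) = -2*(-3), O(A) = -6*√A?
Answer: -1/9940 ≈ -0.00010060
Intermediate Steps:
c(j, T) = 6
1/(-9946 + c(-33, O(-5 - 1*2))) = 1/(-9946 + 6) = 1/(-9940) = -1/9940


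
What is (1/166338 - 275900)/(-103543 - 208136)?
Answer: 45892654199/51844061502 ≈ 0.88521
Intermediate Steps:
(1/166338 - 275900)/(-103543 - 208136) = (1/166338 - 275900)/(-311679) = -45892654199/166338*(-1/311679) = 45892654199/51844061502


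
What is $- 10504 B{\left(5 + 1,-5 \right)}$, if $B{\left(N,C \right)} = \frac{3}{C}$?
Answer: $\frac{31512}{5} \approx 6302.4$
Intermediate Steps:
$- 10504 B{\left(5 + 1,-5 \right)} = - 10504 \frac{3}{-5} = - 10504 \cdot 3 \left(- \frac{1}{5}\right) = \left(-10504\right) \left(- \frac{3}{5}\right) = \frac{31512}{5}$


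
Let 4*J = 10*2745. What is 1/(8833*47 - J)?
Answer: 2/816577 ≈ 2.4492e-6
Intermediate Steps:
J = 13725/2 (J = (10*2745)/4 = (¼)*27450 = 13725/2 ≈ 6862.5)
1/(8833*47 - J) = 1/(8833*47 - 1*13725/2) = 1/(415151 - 13725/2) = 1/(816577/2) = 2/816577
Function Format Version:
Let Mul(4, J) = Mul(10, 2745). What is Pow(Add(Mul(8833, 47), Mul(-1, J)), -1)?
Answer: Rational(2, 816577) ≈ 2.4492e-6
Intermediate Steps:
J = Rational(13725, 2) (J = Mul(Rational(1, 4), Mul(10, 2745)) = Mul(Rational(1, 4), 27450) = Rational(13725, 2) ≈ 6862.5)
Pow(Add(Mul(8833, 47), Mul(-1, J)), -1) = Pow(Add(Mul(8833, 47), Mul(-1, Rational(13725, 2))), -1) = Pow(Add(415151, Rational(-13725, 2)), -1) = Pow(Rational(816577, 2), -1) = Rational(2, 816577)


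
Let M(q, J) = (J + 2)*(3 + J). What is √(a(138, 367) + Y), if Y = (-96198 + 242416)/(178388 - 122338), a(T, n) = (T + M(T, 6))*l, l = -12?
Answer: I*√79086427811/5605 ≈ 50.174*I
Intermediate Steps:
M(q, J) = (2 + J)*(3 + J)
a(T, n) = -864 - 12*T (a(T, n) = (T + (6 + 6² + 5*6))*(-12) = (T + (6 + 36 + 30))*(-12) = (T + 72)*(-12) = (72 + T)*(-12) = -864 - 12*T)
Y = 73109/28025 (Y = 146218/56050 = 146218*(1/56050) = 73109/28025 ≈ 2.6087)
√(a(138, 367) + Y) = √((-864 - 12*138) + 73109/28025) = √((-864 - 1656) + 73109/28025) = √(-2520 + 73109/28025) = √(-70549891/28025) = I*√79086427811/5605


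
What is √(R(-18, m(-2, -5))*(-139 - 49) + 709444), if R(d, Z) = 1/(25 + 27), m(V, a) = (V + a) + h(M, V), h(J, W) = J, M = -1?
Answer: 5*√4795817/13 ≈ 842.28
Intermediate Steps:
m(V, a) = -1 + V + a (m(V, a) = (V + a) - 1 = -1 + V + a)
R(d, Z) = 1/52
√(R(-18, m(-2, -5))*(-139 - 49) + 709444) = √((-139 - 49)/52 + 709444) = √((1/52)*(-188) + 709444) = √(-47/13 + 709444) = √(9222725/13) = 5*√4795817/13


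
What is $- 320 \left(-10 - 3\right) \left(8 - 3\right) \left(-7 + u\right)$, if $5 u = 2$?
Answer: $-137280$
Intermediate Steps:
$u = \frac{2}{5}$ ($u = \frac{1}{5} \cdot 2 = \frac{2}{5} \approx 0.4$)
$- 320 \left(-10 - 3\right) \left(8 - 3\right) \left(-7 + u\right) = - 320 \left(-10 - 3\right) \left(8 - 3\right) \left(-7 + \frac{2}{5}\right) = - 320 \left(- 13 \cdot 5 \left(- \frac{33}{5}\right)\right) = - 320 \left(\left(-13\right) \left(-33\right)\right) = \left(-320\right) 429 = -137280$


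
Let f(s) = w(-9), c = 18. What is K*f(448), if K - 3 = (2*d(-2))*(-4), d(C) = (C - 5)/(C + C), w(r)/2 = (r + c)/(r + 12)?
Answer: -66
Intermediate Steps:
w(r) = 2*(18 + r)/(12 + r) (w(r) = 2*((r + 18)/(r + 12)) = 2*((18 + r)/(12 + r)) = 2*(18 + r)/(12 + r))
d(C) = (-5 + C)/(2*C) (d(C) = (-5 + C)/((2*C)) = (-5 + C)*(1/(2*C)) = (-5 + C)/(2*C))
f(s) = 6 (f(s) = 2*(18 - 9)/(12 - 9) = 2*9/3 = 2*(⅓)*9 = 6)
K = -11 (K = 3 + (2*((½)*(-5 - 2)/(-2)))*(-4) = 3 + (2*((½)*(-½)*(-7)))*(-4) = 3 + (2*(7/4))*(-4) = 3 + (7/2)*(-4) = 3 - 14 = -11)
K*f(448) = -11*6 = -66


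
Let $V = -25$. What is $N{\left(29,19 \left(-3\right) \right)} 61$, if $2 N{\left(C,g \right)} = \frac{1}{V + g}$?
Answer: $- \frac{61}{164} \approx -0.37195$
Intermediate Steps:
$N{\left(C,g \right)} = \frac{1}{2 \left(-25 + g\right)}$
$N{\left(29,19 \left(-3\right) \right)} 61 = \frac{1}{2 \left(-25 + 19 \left(-3\right)\right)} 61 = \frac{1}{2 \left(-25 - 57\right)} 61 = \frac{1}{2 \left(-82\right)} 61 = \frac{1}{2} \left(- \frac{1}{82}\right) 61 = \left(- \frac{1}{164}\right) 61 = - \frac{61}{164}$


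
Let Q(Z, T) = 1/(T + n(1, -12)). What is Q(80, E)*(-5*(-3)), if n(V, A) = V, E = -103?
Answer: -5/34 ≈ -0.14706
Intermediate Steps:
Q(Z, T) = 1/(1 + T) (Q(Z, T) = 1/(T + 1) = 1/(1 + T))
Q(80, E)*(-5*(-3)) = (-5*(-3))/(1 - 103) = 15/(-102) = -1/102*15 = -5/34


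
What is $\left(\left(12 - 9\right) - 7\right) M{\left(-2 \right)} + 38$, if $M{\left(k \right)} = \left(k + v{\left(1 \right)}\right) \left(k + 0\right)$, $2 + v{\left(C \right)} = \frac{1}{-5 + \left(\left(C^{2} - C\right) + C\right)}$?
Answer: $4$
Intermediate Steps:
$v{\left(C \right)} = -2 + \frac{1}{-5 + C^{2}}$ ($v{\left(C \right)} = -2 + \frac{1}{-5 + \left(\left(C^{2} - C\right) + C\right)} = -2 + \frac{1}{-5 + C^{2}}$)
$M{\left(k \right)} = k \left(- \frac{9}{4} + k\right)$ ($M{\left(k \right)} = \left(k + \frac{11 - 2 \cdot 1^{2}}{-5 + 1^{2}}\right) \left(k + 0\right) = \left(k + \frac{11 - 2}{-5 + 1}\right) k = \left(k + \frac{11 - 2}{-4}\right) k = \left(k - \frac{9}{4}\right) k = \left(- \frac{9}{4} + k\right) k = k \left(- \frac{9}{4} + k\right)$)
$\left(\left(12 - 9\right) - 7\right) M{\left(-2 \right)} + 38 = \left(\left(12 - 9\right) - 7\right) \frac{1}{4} \left(-2\right) \left(-9 + 4 \left(-2\right)\right) + 38 = \left(3 - 7\right) \frac{1}{4} \left(-2\right) \left(-9 - 8\right) + 38 = - 4 \cdot \frac{1}{4} \left(-2\right) \left(-17\right) + 38 = \left(-4\right) \frac{17}{2} + 38 = -34 + 38 = 4$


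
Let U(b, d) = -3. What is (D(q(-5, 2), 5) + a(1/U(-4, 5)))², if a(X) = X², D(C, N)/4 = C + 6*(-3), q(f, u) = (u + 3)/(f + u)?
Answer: 499849/81 ≈ 6171.0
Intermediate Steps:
q(f, u) = (3 + u)/(f + u)
D(C, N) = -72 + 4*C (D(C, N) = 4*(C + 6*(-3)) = 4*(C - 18) = 4*(-18 + C) = -72 + 4*C)
(D(q(-5, 2), 5) + a(1/U(-4, 5)))² = ((-72 + 4*((3 + 2)/(-5 + 2))) + (1/(-3))²)² = ((-72 + 4*(5/(-3))) + (-⅓)²)² = ((-72 + 4*(-⅓*5)) + ⅑)² = ((-72 + 4*(-5/3)) + ⅑)² = ((-72 - 20/3) + ⅑)² = (-236/3 + ⅑)² = (-707/9)² = 499849/81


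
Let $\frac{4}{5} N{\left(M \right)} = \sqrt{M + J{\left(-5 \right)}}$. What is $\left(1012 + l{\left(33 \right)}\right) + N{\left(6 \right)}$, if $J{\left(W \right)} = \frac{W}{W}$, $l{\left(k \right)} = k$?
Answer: $1045 + \frac{5 \sqrt{7}}{4} \approx 1048.3$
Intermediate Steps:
$J{\left(W \right)} = 1$
$N{\left(M \right)} = \frac{5 \sqrt{1 + M}}{4}$ ($N{\left(M \right)} = \frac{5 \sqrt{M + 1}}{4} = \frac{5 \sqrt{1 + M}}{4}$)
$\left(1012 + l{\left(33 \right)}\right) + N{\left(6 \right)} = \left(1012 + 33\right) + \frac{5 \sqrt{1 + 6}}{4} = 1045 + \frac{5 \sqrt{7}}{4}$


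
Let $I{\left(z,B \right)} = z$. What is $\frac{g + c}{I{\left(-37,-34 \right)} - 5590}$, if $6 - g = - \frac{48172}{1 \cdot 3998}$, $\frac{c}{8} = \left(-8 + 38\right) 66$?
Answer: $- \frac{1864720}{661669} \approx -2.8182$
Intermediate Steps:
$c = 15840$ ($c = 8 \left(-8 + 38\right) 66 = 8 \cdot 30 \cdot 66 = 8 \cdot 1980 = 15840$)
$g = \frac{36080}{1999}$ ($g = 6 - - \frac{48172}{1 \cdot 3998} = 6 - - \frac{48172}{3998} = 6 - \left(-48172\right) \frac{1}{3998} = 6 - - \frac{24086}{1999} = 6 + \frac{24086}{1999} = \frac{36080}{1999} \approx 18.049$)
$\frac{g + c}{I{\left(-37,-34 \right)} - 5590} = \frac{\frac{36080}{1999} + 15840}{-37 - 5590} = \frac{31700240}{1999 \left(-5627\right)} = \frac{31700240}{1999} \left(- \frac{1}{5627}\right) = - \frac{1864720}{661669}$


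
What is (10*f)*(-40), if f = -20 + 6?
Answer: 5600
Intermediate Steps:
f = -14
(10*f)*(-40) = (10*(-14))*(-40) = -140*(-40) = 5600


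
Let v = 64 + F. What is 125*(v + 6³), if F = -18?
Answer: 32750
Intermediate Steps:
v = 46 (v = 64 - 18 = 46)
125*(v + 6³) = 125*(46 + 6³) = 125*(46 + 216) = 125*262 = 32750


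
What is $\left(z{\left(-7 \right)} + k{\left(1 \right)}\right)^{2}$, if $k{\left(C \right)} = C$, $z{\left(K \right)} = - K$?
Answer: $64$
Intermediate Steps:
$\left(z{\left(-7 \right)} + k{\left(1 \right)}\right)^{2} = \left(\left(-1\right) \left(-7\right) + 1\right)^{2} = \left(7 + 1\right)^{2} = 8^{2} = 64$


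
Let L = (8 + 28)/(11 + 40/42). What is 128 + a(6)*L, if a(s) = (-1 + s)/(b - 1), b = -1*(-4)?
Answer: 33388/251 ≈ 133.02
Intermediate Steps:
b = 4
a(s) = -1/3 + s/3 (a(s) = (-1 + s)/(4 - 1) = (-1 + s)/3 = (-1 + s)*(1/3) = -1/3 + s/3)
L = 756/251 (L = 36/(11 + 40*(1/42)) = 36/(11 + 20/21) = 36/(251/21) = 36*(21/251) = 756/251 ≈ 3.0120)
128 + a(6)*L = 128 + (-1/3 + (1/3)*6)*(756/251) = 128 + (-1/3 + 2)*(756/251) = 128 + (5/3)*(756/251) = 128 + 1260/251 = 33388/251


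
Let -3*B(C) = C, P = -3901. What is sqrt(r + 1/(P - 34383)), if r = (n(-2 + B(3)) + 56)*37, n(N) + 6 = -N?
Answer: sqrt(718542088033)/19142 ≈ 44.283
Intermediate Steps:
B(C) = -C/3
n(N) = -6 - N
r = 1961 (r = ((-6 - (-2 - 1/3*3)) + 56)*37 = ((-6 - (-2 - 1)) + 56)*37 = ((-6 - 1*(-3)) + 56)*37 = ((-6 + 3) + 56)*37 = (-3 + 56)*37 = 53*37 = 1961)
sqrt(r + 1/(P - 34383)) = sqrt(1961 + 1/(-3901 - 34383)) = sqrt(1961 + 1/(-38284)) = sqrt(1961 - 1/38284) = sqrt(75074923/38284) = sqrt(718542088033)/19142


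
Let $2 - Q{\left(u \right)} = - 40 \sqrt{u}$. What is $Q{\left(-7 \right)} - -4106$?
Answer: $4108 + 40 i \sqrt{7} \approx 4108.0 + 105.83 i$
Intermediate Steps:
$Q{\left(u \right)} = 2 + 40 \sqrt{u}$ ($Q{\left(u \right)} = 2 - - 40 \sqrt{u} = 2 + 40 \sqrt{u}$)
$Q{\left(-7 \right)} - -4106 = \left(2 + 40 \sqrt{-7}\right) - -4106 = \left(2 + 40 i \sqrt{7}\right) + 4106 = 4108 + 40 i \sqrt{7}$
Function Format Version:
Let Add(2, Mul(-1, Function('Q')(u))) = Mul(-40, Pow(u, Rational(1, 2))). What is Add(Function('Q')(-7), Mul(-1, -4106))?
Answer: Add(4108, Mul(40, I, Pow(7, Rational(1, 2)))) ≈ Add(4108.0, Mul(105.83, I))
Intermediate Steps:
Function('Q')(u) = Add(2, Mul(40, Pow(u, Rational(1, 2)))) (Function('Q')(u) = Add(2, Mul(-1, Mul(-40, Pow(u, Rational(1, 2))))) = Add(2, Mul(40, Pow(u, Rational(1, 2)))))
Add(Function('Q')(-7), Mul(-1, -4106)) = Add(Add(2, Mul(40, Pow(-7, Rational(1, 2)))), Mul(-1, -4106)) = Add(Add(2, Mul(40, Mul(I, Pow(7, Rational(1, 2))))), 4106) = Add(Add(2, Mul(40, I, Pow(7, Rational(1, 2)))), 4106) = Add(4108, Mul(40, I, Pow(7, Rational(1, 2))))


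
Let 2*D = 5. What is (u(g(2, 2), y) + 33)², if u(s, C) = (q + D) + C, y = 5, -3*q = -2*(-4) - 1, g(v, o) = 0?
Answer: 52441/36 ≈ 1456.7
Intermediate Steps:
D = 5/2 (D = (½)*5 = 5/2 ≈ 2.5000)
q = -7/3 (q = -(-2*(-4) - 1)/3 = -(8 - 1)/3 = -⅓*7 = -7/3 ≈ -2.3333)
u(s, C) = ⅙ + C (u(s, C) = (-7/3 + 5/2) + C = ⅙ + C)
(u(g(2, 2), y) + 33)² = ((⅙ + 5) + 33)² = (31/6 + 33)² = (229/6)² = 52441/36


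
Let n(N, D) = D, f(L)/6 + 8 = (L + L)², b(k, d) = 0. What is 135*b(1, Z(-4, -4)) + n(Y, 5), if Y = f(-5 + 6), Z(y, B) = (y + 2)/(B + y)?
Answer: 5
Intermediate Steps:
Z(y, B) = (2 + y)/(B + y)
f(L) = -48 + 24*L² (f(L) = -48 + 6*(L + L)² = -48 + 6*(2*L)² = -48 + 6*(4*L²) = -48 + 24*L²)
Y = -24 (Y = -48 + 24*(-5 + 6)² = -48 + 24*1² = -48 + 24*1 = -48 + 24 = -24)
135*b(1, Z(-4, -4)) + n(Y, 5) = 135*0 + 5 = 0 + 5 = 5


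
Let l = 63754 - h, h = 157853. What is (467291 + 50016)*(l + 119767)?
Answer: 13278236076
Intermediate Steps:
l = -94099 (l = 63754 - 1*157853 = 63754 - 157853 = -94099)
(467291 + 50016)*(l + 119767) = (467291 + 50016)*(-94099 + 119767) = 517307*25668 = 13278236076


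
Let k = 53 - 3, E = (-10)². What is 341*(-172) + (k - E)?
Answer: -58702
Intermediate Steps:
E = 100
k = 50
341*(-172) + (k - E) = 341*(-172) + (50 - 1*100) = -58652 + (50 - 100) = -58652 - 50 = -58702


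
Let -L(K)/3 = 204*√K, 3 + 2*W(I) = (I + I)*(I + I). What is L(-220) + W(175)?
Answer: 122497/2 - 1224*I*√55 ≈ 61249.0 - 9077.4*I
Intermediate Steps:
W(I) = -3/2 + 2*I² (W(I) = -3/2 + ((I + I)*(I + I))/2 = -3/2 + ((2*I)*(2*I))/2 = -3/2 + (4*I²)/2 = -3/2 + 2*I²)
L(K) = -612*√K
L(-220) + W(175) = -1224*I*√55 + (-3/2 + 2*175²) = -1224*I*√55 + (-3/2 + 2*30625) = -1224*I*√55 + (-3/2 + 61250) = -1224*I*√55 + 122497/2 = 122497/2 - 1224*I*√55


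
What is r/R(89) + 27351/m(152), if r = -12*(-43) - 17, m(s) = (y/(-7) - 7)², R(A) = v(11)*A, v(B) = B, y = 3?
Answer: 1313404117/2647216 ≈ 496.15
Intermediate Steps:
R(A) = 11*A
m(s) = 2704/49 (m(s) = (3/(-7) - 7)² = (3*(-⅐) - 7)² = (-3/7 - 7)² = (-52/7)² = 2704/49)
r = 499 (r = 516 - 17 = 499)
r/R(89) + 27351/m(152) = 499/((11*89)) + 27351/(2704/49) = 499/979 + 27351*(49/2704) = 499*(1/979) + 1340199/2704 = 499/979 + 1340199/2704 = 1313404117/2647216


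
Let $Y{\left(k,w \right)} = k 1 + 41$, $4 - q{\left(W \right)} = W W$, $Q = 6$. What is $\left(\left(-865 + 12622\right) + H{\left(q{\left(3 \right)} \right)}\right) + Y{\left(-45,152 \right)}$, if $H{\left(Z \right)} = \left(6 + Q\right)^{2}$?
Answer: $11897$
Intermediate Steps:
$q{\left(W \right)} = 4 - W^{2}$ ($q{\left(W \right)} = 4 - W W = 4 - W^{2}$)
$H{\left(Z \right)} = 144$ ($H{\left(Z \right)} = \left(6 + 6\right)^{2} = 12^{2} = 144$)
$Y{\left(k,w \right)} = 41 + k$ ($Y{\left(k,w \right)} = k + 41 = 41 + k$)
$\left(\left(-865 + 12622\right) + H{\left(q{\left(3 \right)} \right)}\right) + Y{\left(-45,152 \right)} = \left(\left(-865 + 12622\right) + 144\right) + \left(41 - 45\right) = \left(11757 + 144\right) - 4 = 11901 - 4 = 11897$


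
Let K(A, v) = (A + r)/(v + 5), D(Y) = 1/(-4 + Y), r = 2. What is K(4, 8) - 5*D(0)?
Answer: 89/52 ≈ 1.7115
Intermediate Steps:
K(A, v) = (2 + A)/(5 + v) (K(A, v) = (A + 2)/(v + 5) = (2 + A)/(5 + v))
K(4, 8) - 5*D(0) = (2 + 4)/(5 + 8) - 5/(-4 + 0) = 6/13 - 5/(-4) = (1/13)*6 - 5*(-1/4) = 6/13 + 5/4 = 89/52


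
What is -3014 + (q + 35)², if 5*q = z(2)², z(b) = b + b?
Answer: -38869/25 ≈ -1554.8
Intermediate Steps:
z(b) = 2*b
q = 16/5 (q = (2*2)²/5 = (⅕)*4² = (⅕)*16 = 16/5 ≈ 3.2000)
-3014 + (q + 35)² = -3014 + (16/5 + 35)² = -3014 + (191/5)² = -3014 + 36481/25 = -38869/25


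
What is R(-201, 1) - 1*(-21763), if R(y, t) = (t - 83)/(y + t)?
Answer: 2176341/100 ≈ 21763.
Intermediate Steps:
R(y, t) = (-83 + t)/(t + y)
R(-201, 1) - 1*(-21763) = (-83 + 1)/(1 - 201) - 1*(-21763) = -82/(-200) + 21763 = -1/200*(-82) + 21763 = 41/100 + 21763 = 2176341/100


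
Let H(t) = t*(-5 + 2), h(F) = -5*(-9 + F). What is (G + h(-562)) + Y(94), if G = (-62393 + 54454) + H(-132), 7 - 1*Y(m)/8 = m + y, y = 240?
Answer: -7304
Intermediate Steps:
h(F) = 45 - 5*F
H(t) = -3*t (H(t) = t*(-3) = -3*t)
Y(m) = -1864 - 8*m (Y(m) = 56 - 8*(m + 240) = 56 - 8*(240 + m) = 56 + (-1920 - 8*m) = -1864 - 8*m)
G = -7543 (G = (-62393 + 54454) - 3*(-132) = -7939 + 396 = -7543)
(G + h(-562)) + Y(94) = (-7543 + (45 - 5*(-562))) + (-1864 - 8*94) = (-7543 + (45 + 2810)) + (-1864 - 752) = (-7543 + 2855) - 2616 = -4688 - 2616 = -7304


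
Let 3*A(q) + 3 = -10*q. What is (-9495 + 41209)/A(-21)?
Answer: 31714/69 ≈ 459.62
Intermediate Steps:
A(q) = -1 - 10*q/3 (A(q) = -1 + (-10*q)/3 = -1 - 10*q/3)
(-9495 + 41209)/A(-21) = (-9495 + 41209)/(-1 - 10/3*(-21)) = 31714/(-1 + 70) = 31714/69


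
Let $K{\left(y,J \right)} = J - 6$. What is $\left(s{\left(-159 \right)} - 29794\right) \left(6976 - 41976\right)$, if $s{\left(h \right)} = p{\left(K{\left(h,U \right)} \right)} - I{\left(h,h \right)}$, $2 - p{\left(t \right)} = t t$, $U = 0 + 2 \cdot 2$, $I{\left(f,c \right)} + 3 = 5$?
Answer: $1042930000$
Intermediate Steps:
$I{\left(f,c \right)} = 2$ ($I{\left(f,c \right)} = -3 + 5 = 2$)
$U = 4$ ($U = 0 + 4 = 4$)
$K{\left(y,J \right)} = -6 + J$ ($K{\left(y,J \right)} = J - 6 = -6 + J$)
$p{\left(t \right)} = 2 - t^{2}$ ($p{\left(t \right)} = 2 - t t = 2 - t^{2}$)
$s{\left(h \right)} = -4$ ($s{\left(h \right)} = \left(2 - \left(-6 + 4\right)^{2}\right) - 2 = \left(2 - \left(-2\right)^{2}\right) - 2 = \left(2 - 4\right) - 2 = -2 - 2 = -4$)
$\left(s{\left(-159 \right)} - 29794\right) \left(6976 - 41976\right) = \left(-4 - 29794\right) \left(6976 - 41976\right) = \left(-29798\right) \left(-35000\right) = 1042930000$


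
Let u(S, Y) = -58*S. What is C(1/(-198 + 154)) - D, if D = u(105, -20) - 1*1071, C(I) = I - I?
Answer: 7161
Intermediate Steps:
C(I) = 0
D = -7161 (D = -58*105 - 1*1071 = -6090 - 1071 = -7161)
C(1/(-198 + 154)) - D = 0 - 1*(-7161) = 0 + 7161 = 7161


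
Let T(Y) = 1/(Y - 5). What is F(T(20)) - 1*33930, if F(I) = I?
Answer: -508949/15 ≈ -33930.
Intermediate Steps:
T(Y) = 1/(-5 + Y)
F(T(20)) - 1*33930 = 1/(-5 + 20) - 1*33930 = 1/15 - 33930 = -508949/15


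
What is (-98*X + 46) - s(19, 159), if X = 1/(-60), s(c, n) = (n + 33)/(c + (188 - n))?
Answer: 1309/30 ≈ 43.633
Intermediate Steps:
s(c, n) = (33 + n)/(188 + c - n)
X = -1/60 ≈ -0.016667
(-98*X + 46) - s(19, 159) = (-98*(-1/60) + 46) - (33 + 159)/(188 + 19 - 1*159) = (49/30 + 46) - 192/(188 + 19 - 159) = 1429/30 - 192/48 = 1429/30 - 1*4 = 1429/30 - 4 = 1309/30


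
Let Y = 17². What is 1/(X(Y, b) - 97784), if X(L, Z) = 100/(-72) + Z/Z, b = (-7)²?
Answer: -18/1760119 ≈ -1.0227e-5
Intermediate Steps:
b = 49
Y = 289
X(L, Z) = -7/18 (X(L, Z) = 100*(-1/72) + 1 = -25/18 + 1 = -7/18)
1/(X(Y, b) - 97784) = 1/(-7/18 - 97784) = 1/(-1760119/18) = -18/1760119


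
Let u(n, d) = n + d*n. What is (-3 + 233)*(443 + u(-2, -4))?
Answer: 103270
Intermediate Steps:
(-3 + 233)*(443 + u(-2, -4)) = (-3 + 233)*(443 - 2*(1 - 4)) = 230*(443 - 2*(-3)) = 230*(443 + 6) = 230*449 = 103270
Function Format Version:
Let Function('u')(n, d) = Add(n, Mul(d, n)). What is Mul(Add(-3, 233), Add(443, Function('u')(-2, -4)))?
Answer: 103270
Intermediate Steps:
Mul(Add(-3, 233), Add(443, Function('u')(-2, -4))) = Mul(Add(-3, 233), Add(443, Mul(-2, Add(1, -4)))) = Mul(230, Add(443, Mul(-2, -3))) = Mul(230, Add(443, 6)) = Mul(230, 449) = 103270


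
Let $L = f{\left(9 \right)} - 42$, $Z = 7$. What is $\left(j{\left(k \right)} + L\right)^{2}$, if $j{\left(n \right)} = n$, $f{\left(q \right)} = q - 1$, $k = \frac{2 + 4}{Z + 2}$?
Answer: $\frac{10000}{9} \approx 1111.1$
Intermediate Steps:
$k = \frac{2}{3}$ ($k = \frac{2 + 4}{7 + 2} = \frac{6}{9} = 6 \cdot \frac{1}{9} = \frac{2}{3} \approx 0.66667$)
$f{\left(q \right)} = -1 + q$
$L = -34$ ($L = \left(-1 + 9\right) - 42 = 8 - 42 = -34$)
$\left(j{\left(k \right)} + L\right)^{2} = \left(\frac{2}{3} - 34\right)^{2} = \left(- \frac{100}{3}\right)^{2} = \frac{10000}{9}$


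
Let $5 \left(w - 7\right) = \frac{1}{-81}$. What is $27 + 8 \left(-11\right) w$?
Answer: $- \frac{238457}{405} \approx -588.78$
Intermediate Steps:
$w = \frac{2834}{405}$ ($w = 7 + \frac{1}{5 \left(-81\right)} = 7 + \frac{1}{5} \left(- \frac{1}{81}\right) = 7 - \frac{1}{405} = \frac{2834}{405} \approx 6.9975$)
$27 + 8 \left(-11\right) w = 27 + 8 \left(-11\right) \frac{2834}{405} = 27 - \frac{249392}{405} = - \frac{238457}{405}$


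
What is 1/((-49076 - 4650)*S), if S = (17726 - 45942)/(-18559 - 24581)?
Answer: -10785/378983204 ≈ -2.8458e-5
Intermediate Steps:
S = 7054/10785 (S = -28216/(-43140) = -28216*(-1/43140) = 7054/10785 ≈ 0.65406)
1/((-49076 - 4650)*S) = 1/((-49076 - 4650)*(7054/10785)) = (10785/7054)/(-53726) = -1/53726*10785/7054 = -10785/378983204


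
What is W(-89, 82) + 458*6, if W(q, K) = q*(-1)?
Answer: 2837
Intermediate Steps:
W(q, K) = -q
W(-89, 82) + 458*6 = -1*(-89) + 458*6 = 89 + 2748 = 2837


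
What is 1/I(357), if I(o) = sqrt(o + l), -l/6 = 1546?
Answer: -I*sqrt(991)/2973 ≈ -0.010589*I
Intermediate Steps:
l = -9276 (l = -6*1546 = -9276)
I(o) = sqrt(-9276 + o) (I(o) = sqrt(o - 9276) = sqrt(-9276 + o))
1/I(357) = 1/(sqrt(-9276 + 357)) = 1/(sqrt(-8919)) = 1/(3*I*sqrt(991)) = -I*sqrt(991)/2973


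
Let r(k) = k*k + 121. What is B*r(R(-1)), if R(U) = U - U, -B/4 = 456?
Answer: -220704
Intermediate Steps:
B = -1824 (B = -4*456 = -1824)
R(U) = 0
r(k) = 121 + k² (r(k) = k² + 121 = 121 + k²)
B*r(R(-1)) = -1824*(121 + 0²) = -1824*(121 + 0) = -1824*121 = -220704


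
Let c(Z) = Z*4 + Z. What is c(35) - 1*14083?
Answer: -13908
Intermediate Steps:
c(Z) = 5*Z (c(Z) = 4*Z + Z = 5*Z)
c(35) - 1*14083 = 5*35 - 1*14083 = 175 - 14083 = -13908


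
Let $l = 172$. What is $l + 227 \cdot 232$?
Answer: $52836$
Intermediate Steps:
$l + 227 \cdot 232 = 172 + 227 \cdot 232 = 172 + 52664 = 52836$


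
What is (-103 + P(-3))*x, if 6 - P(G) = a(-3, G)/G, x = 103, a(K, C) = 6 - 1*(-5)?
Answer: -28840/3 ≈ -9613.3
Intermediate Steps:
a(K, C) = 11 (a(K, C) = 6 + 5 = 11)
P(G) = 6 - 11/G
(-103 + P(-3))*x = (-103 + (6 - 11/(-3)))*103 = (-103 + (6 - 11*(-⅓)))*103 = (-103 + (6 + 11/3))*103 = (-103 + 29/3)*103 = -280/3*103 = -28840/3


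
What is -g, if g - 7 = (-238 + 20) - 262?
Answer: 473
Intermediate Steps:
g = -473 (g = 7 + ((-238 + 20) - 262) = 7 + (-218 - 262) = 7 - 480 = -473)
-g = -1*(-473) = 473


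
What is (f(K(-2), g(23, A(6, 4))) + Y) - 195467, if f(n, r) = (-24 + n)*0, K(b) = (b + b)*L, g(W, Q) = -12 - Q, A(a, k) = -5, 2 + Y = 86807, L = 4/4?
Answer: -108662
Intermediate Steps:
L = 1 (L = 4*(¼) = 1)
Y = 86805 (Y = -2 + 86807 = 86805)
K(b) = 2*b (K(b) = (b + b)*1 = (2*b)*1 = 2*b)
f(n, r) = 0
(f(K(-2), g(23, A(6, 4))) + Y) - 195467 = (0 + 86805) - 195467 = 86805 - 195467 = -108662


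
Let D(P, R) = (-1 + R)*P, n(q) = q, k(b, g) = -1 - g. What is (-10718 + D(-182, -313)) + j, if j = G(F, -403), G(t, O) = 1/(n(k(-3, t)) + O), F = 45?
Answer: 20847069/449 ≈ 46430.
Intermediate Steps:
D(P, R) = P*(-1 + R)
G(t, O) = 1/(-1 + O - t) (G(t, O) = 1/((-1 - t) + O) = 1/(-1 + O - t))
j = -1/449 (j = -1/(1 + 45 - 1*(-403)) = -1/(1 + 45 + 403) = -1/449 ≈ -0.0022272)
(-10718 + D(-182, -313)) + j = (-10718 - 182*(-1 - 313)) - 1/449 = (-10718 - 182*(-314)) - 1/449 = (-10718 + 57148) - 1/449 = 46430 - 1/449 = 20847069/449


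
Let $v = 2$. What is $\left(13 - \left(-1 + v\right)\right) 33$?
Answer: $396$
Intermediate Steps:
$\left(13 - \left(-1 + v\right)\right) 33 = \left(13 + \left(\left(-1\right) 2 + 1\right)\right) 33 = \left(13 + \left(-2 + 1\right)\right) 33 = \left(13 - 1\right) 33 = 12 \cdot 33 = 396$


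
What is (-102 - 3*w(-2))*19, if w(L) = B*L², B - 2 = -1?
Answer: -2166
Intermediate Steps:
B = 1 (B = 2 - 1 = 1)
w(L) = L² (w(L) = 1*L² = L²)
(-102 - 3*w(-2))*19 = (-102 - 3*(-2)²)*19 = (-102 - 3*4)*19 = (-102 - 12)*19 = -114*19 = -2166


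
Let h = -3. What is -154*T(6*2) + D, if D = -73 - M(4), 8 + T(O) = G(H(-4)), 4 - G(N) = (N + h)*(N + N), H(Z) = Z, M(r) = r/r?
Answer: 9166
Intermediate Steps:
M(r) = 1
G(N) = 4 - 2*N*(-3 + N) (G(N) = 4 - (N - 3)*(N + N) = 4 - (-3 + N)*2*N = 4 - 2*N*(-3 + N))
T(O) = -60 (T(O) = -8 + (4 - 2*(-4)² + 6*(-4)) = -8 + (4 - 2*16 - 24) = -8 + (4 - 32 - 24) = -8 - 52 = -60)
D = -74 (D = -73 - 1*1 = -73 - 1 = -74)
-154*T(6*2) + D = -154*(-60) - 74 = 9240 - 74 = 9166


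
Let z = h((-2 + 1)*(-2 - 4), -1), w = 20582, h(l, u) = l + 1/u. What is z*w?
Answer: 102910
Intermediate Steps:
z = 5 (z = (-2 + 1)*(-2 - 4) + 1/(-1) = -1*(-6) - 1 = 6 - 1 = 5)
z*w = 5*20582 = 102910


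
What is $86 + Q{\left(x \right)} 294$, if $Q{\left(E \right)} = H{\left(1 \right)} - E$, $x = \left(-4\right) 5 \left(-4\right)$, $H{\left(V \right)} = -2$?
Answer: $-24022$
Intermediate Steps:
$x = 80$ ($x = \left(-20\right) \left(-4\right) = 80$)
$Q{\left(E \right)} = -2 - E$
$86 + Q{\left(x \right)} 294 = 86 + \left(-2 - 80\right) 294 = 86 - 24108 = -24022$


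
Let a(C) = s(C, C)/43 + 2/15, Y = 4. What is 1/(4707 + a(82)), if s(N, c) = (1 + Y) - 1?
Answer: 645/3036161 ≈ 0.00021244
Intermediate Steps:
s(N, c) = 4 (s(N, c) = (1 + 4) - 1 = 5 - 1 = 4)
a(C) = 146/645 (a(C) = 4/43 + 2/15 = 146/645)
1/(4707 + a(82)) = 1/(4707 + 146/645) = 1/(3036161/645) = 645/3036161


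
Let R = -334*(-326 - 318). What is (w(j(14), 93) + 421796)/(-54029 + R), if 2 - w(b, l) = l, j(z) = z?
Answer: 421705/161067 ≈ 2.6182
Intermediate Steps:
R = 215096 (R = -334*(-644) = 215096)
w(b, l) = 2 - l
(w(j(14), 93) + 421796)/(-54029 + R) = ((2 - 1*93) + 421796)/(-54029 + 215096) = ((2 - 93) + 421796)/161067 = (-91 + 421796)*(1/161067) = 421705*(1/161067) = 421705/161067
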